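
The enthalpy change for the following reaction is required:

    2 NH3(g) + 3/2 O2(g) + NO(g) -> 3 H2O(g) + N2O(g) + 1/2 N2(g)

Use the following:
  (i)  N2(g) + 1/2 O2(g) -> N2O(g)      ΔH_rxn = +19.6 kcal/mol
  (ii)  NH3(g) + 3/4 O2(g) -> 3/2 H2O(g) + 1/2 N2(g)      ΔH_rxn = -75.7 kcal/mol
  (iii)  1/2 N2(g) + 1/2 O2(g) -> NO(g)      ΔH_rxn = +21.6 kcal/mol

ΔH_rxn = -153.4 kcal/mol

(i) as written (N2O(g) already on the product side): +19.6 kcal/mol
(ii) × 2 (×2 to match 2 NH3(g) in the target): (2)·(-75.7) = -151.4 kcal/mol
(iii) reversed (NO(g) must end up as a reactant): -21.6 kcal/mol
Summing the manipulated equations, ΔH_rxn = (1)·(+19.6) + (2)·(-75.7) + (-1)·(+21.6) = -153.4 kcal/mol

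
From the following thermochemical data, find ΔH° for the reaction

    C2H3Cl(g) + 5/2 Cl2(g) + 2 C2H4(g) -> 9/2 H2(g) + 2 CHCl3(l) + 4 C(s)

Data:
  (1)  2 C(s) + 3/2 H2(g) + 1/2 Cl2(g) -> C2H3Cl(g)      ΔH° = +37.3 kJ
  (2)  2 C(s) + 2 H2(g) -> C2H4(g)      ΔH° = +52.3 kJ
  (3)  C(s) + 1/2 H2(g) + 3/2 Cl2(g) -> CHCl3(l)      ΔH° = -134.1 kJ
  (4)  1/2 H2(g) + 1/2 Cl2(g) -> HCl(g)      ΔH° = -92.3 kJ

ΔH° = -410.1 kJ

(1) reversed: -37.3 kJ
(2) reversed and × 2: (-2)·(+52.3) = -104.6 kJ
(3) × 2: (2)·(-134.1) = -268.2 kJ
(4): not needed.
Combining the equations, ΔH° = (-37.3) + (-104.6) + (-268.2) = -410.1 kJ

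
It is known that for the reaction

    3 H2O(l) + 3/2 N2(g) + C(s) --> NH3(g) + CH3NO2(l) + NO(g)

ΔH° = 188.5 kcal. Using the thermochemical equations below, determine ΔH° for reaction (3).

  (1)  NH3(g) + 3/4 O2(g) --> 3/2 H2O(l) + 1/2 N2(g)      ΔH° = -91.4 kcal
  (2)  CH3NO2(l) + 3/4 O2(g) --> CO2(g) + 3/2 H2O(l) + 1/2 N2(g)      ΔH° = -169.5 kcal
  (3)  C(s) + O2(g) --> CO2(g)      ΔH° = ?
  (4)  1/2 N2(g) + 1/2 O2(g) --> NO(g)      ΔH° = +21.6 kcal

(1) reversed: +91.4 kcal
(2) reversed: +169.5 kcal
(3) as written: contributes x
(4) as written: +21.6 kcal
+188.5 = (+91.4) + (+169.5) + (+21.6) + x
x = (+188.5 − (+282.5)) / (1) = -94.0 kcal

ΔH° = -94.0 kcal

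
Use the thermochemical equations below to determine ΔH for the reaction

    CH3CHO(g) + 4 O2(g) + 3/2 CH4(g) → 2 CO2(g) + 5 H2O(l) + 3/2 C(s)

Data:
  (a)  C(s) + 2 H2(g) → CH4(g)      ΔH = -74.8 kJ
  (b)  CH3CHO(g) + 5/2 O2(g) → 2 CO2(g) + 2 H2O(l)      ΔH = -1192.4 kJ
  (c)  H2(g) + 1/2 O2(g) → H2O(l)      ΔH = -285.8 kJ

ΔH = -1937.6 kJ

(a) reversed and × 3/2 (reverse to put CH4(g) on the reactant side; ×3/2 to match 3/2 CH4(g) in the target): (-3/2)·(-74.8) = +112.2 kJ
(b) as written (CH3CHO(g) already on the reactant side): -1192.4 kJ
(c) × 3: (3)·(-285.8) = -857.4 kJ
ΔH = (+112.2) + (-1192.4) + (-857.4) = -1937.6 kJ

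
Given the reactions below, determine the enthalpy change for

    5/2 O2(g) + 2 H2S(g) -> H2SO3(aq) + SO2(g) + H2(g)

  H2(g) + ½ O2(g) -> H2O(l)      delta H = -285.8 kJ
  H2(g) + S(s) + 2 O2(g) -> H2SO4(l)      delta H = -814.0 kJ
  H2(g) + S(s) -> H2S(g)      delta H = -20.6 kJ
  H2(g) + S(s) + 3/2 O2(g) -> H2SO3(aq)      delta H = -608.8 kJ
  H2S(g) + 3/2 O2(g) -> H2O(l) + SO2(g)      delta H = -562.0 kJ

delta H = -864.4 kJ

equation 1 reversed: +285.8 kJ
equation 2: not needed (H2SO4(l) appears nowhere else).
equation 3 reversed: +20.6 kJ
equation 4 as written (H2SO3(aq) already on the product side): -608.8 kJ
equation 5 as written (SO2(g) already on the product side): -562.0 kJ
Since enthalpy is a state function, delta H = (+285.8) + (+20.6) + (-608.8) + (-562.0) = -864.4 kJ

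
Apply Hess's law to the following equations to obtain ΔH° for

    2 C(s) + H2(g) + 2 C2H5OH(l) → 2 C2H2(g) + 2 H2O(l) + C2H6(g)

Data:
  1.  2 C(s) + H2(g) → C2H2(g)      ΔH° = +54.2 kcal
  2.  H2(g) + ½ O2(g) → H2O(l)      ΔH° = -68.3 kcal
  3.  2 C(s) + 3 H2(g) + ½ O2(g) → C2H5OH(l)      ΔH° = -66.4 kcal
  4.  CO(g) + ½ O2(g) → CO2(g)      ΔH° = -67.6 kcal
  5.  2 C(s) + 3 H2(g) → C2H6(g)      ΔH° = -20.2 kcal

ΔH° = 84.4 kcal

eq. 1 × 2: (2)·(+54.2) = +108.4 kcal
eq. 2 × 2: (2)·(-68.3) = -136.6 kcal
eq. 3 reversed and × 2: (-2)·(-66.4) = +132.8 kcal
eq. 4: not needed.
eq. 5 as written: -20.2 kcal
Summing the manipulated equations, ΔH° = (+108.4) + (-136.6) + (+132.8) + (-20.2) = 84.4 kcal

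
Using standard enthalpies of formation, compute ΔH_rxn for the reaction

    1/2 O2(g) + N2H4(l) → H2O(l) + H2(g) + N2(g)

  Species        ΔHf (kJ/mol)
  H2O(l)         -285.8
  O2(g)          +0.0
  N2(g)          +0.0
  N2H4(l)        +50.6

ΔH_rxn = -336.4 kJ/mol

ΔH°rxn = Σ nΔHf°(products) − Σ nΔHf°(reactants).
Products: 1·(-285.8) + 1·(+0.0) + 1·(+0.0) = -285.8
Reactants: 1/2·(+0.0) + 1·(+50.6) = +50.6
ΔH_rxn = (-285.8) − (+50.6) = -336.4 kJ/mol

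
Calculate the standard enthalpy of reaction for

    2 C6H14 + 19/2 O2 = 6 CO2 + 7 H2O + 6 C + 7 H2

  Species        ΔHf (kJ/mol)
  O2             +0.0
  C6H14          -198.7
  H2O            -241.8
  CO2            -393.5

ΔHrxn = -3656.2 kJ/mol

Products: 6·(-393.5) + 7·(-241.8) + 6·(+0.0) + 7·(+0.0) = -4053.6
Reactants: 2·(-198.7) + 19/2·(+0.0) = -397.4
ΔHrxn = (-4053.6) − (-397.4) = -3656.2 kJ/mol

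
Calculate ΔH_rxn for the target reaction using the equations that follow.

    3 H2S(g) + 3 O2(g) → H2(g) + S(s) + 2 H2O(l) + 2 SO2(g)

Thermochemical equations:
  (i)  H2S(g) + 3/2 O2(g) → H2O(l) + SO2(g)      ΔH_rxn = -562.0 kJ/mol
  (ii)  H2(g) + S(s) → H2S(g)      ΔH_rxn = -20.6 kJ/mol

ΔH_rxn = -1103.4 kJ/mol

(i) × 2: (2)·(-562.0) = -1124.0 kJ/mol
(ii) reversed: +20.6 kJ/mol
ΔH_rxn = (2)·(-562.0) + (-1)·(-20.6) = -1103.4 kJ/mol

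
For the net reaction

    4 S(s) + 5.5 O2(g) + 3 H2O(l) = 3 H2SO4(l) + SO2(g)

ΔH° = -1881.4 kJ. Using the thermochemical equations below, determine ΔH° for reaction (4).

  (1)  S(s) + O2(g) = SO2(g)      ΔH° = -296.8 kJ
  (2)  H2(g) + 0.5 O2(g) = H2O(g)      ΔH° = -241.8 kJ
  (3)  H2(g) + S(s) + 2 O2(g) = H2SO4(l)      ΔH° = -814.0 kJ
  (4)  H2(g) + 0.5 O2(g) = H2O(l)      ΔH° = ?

ΔH° = -285.8 kJ

(1) as written (SO2(g) already on the product side): -296.8 kJ
(2): not needed (H2O(g) appears nowhere else).
(3) × 3 (×3 to match 3 H2SO4(l) in the target): (3)·(-814.0) = -2442.0 kJ
(4) reversed and × 3 (reverse to put H2O(l) on the reactant side; scale by 3 for the 3 H2O(l)): contributes −3·x
-1881.4 = (-296.8) + (-2442.0) − 3·x
x = (-1881.4 − (-2738.8)) / (-3) = -285.8 kJ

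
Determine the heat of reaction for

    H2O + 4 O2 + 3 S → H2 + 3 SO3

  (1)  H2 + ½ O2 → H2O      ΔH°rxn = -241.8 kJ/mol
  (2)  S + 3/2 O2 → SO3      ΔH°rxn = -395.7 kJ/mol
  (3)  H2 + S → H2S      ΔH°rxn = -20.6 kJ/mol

(1) reversed (reverse to put H2O on the reactant side): +241.8 kJ/mol
(2) × 3 (×3 to match 3 SO3 in the target): (3)·(-395.7) = -1187.1 kJ/mol
(3): not needed (H2S appears nowhere else).
ΔH°rxn = (+241.8) + (-1187.1) = -945.3 kJ/mol

ΔH°rxn = -945.3 kJ/mol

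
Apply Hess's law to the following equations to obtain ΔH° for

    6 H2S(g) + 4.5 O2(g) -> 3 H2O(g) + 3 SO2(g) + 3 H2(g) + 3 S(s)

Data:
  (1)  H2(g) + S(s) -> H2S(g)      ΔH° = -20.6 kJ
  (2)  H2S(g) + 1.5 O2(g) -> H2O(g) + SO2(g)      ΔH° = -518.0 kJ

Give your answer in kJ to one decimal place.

ΔH° = -1492.2 kJ

(1) reversed and × 3: (-3)·(-20.6) = +61.8 kJ
(2) × 3: (3)·(-518.0) = -1554.0 kJ
ΔH° = (+61.8) + (-1554.0) = -1492.2 kJ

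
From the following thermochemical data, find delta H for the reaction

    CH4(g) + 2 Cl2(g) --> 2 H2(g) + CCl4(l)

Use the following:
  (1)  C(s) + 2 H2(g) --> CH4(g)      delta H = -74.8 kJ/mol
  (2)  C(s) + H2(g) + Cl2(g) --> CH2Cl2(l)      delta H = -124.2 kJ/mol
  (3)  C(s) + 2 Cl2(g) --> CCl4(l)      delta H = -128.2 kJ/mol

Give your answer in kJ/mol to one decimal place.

delta H = -53.4 kJ/mol

(1) reversed (reverse to put CH4(g) on the reactant side): +74.8 kJ/mol
(2): not needed (CH2Cl2(l) appears nowhere else).
(3) as written (CCl4(l) already on the product side): -128.2 kJ/mol
delta H = (+74.8) + (-128.2) = -53.4 kJ/mol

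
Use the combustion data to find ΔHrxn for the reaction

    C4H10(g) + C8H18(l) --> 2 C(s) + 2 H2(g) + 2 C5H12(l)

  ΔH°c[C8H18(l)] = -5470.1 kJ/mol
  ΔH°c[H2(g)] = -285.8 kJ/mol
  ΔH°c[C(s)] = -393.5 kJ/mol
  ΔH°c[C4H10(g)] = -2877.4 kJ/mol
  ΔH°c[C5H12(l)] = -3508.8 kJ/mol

With combustion enthalpies, reactants minus products:
= [1·(-2877.4) + 1·(-5470.1)] − [2·(-393.5) + 2·(-285.8) + 2·(-3508.8)]
= 28.7 kJ/mol

ΔHrxn = 28.7 kJ/mol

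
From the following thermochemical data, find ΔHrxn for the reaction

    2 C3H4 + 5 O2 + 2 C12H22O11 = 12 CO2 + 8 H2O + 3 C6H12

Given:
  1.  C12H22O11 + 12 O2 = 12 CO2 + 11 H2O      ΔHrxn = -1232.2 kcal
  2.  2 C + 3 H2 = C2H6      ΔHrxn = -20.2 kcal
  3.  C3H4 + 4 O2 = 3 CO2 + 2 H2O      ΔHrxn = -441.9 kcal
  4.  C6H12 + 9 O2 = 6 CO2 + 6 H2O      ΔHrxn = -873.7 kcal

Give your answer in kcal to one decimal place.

ΔHrxn = -727.1 kcal

eq. 1 × 2: (2)·(-1232.2) = -2464.4 kcal
eq. 2: not needed.
eq. 3 × 2: (2)·(-441.9) = -883.8 kcal
eq. 4 reversed and × 3: (-3)·(-873.7) = +2621.1 kcal
Combining the equations, ΔHrxn = (2)·(-1232.2) + (2)·(-441.9) + (-3)·(-873.7) = -727.1 kcal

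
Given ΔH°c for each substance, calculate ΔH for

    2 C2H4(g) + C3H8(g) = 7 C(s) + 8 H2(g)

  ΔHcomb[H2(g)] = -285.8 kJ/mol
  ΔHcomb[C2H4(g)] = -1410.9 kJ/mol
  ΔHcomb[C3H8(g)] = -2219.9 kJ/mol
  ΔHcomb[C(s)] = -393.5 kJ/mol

With combustion enthalpies, reactants minus products:
= [2·(-1410.9) + 1·(-2219.9)] − [7·(-393.5) + 8·(-285.8)]
= -0.8 kJ/mol

ΔH = -0.8 kJ/mol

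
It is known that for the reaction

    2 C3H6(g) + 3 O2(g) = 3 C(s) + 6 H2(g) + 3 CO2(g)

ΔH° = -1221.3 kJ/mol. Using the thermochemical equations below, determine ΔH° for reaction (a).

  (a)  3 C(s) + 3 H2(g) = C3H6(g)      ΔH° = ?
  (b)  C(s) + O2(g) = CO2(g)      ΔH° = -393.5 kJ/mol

ΔH° = 20.4 kJ/mol

(a) reversed and × 2: contributes −2·x
(b) × 3: (3)·(-393.5) = -1180.5 kJ/mol
-1221.3 = (-1180.5) − 2·x
x = (-1221.3 − (-1180.5)) / (-2) = 20.4 kJ/mol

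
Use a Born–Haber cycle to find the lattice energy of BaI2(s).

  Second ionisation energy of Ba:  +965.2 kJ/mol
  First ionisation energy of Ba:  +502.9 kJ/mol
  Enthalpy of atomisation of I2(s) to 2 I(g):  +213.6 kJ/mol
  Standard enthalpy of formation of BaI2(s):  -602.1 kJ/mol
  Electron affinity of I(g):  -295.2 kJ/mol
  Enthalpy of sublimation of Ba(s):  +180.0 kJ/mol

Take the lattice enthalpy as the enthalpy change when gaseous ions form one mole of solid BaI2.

U = -1873.4 kJ/mol

ΔHf° = 1·ΔHsub + 1·(ΣIE) + 1·D(I2) + 2·EA + U
-602.1 = 1·(+180.0) + 1·(+1468.1) + 1·(+213.6) + 2·(-295.2) + U
U = -602.1 − (+1271.3) = -1873.4 kJ/mol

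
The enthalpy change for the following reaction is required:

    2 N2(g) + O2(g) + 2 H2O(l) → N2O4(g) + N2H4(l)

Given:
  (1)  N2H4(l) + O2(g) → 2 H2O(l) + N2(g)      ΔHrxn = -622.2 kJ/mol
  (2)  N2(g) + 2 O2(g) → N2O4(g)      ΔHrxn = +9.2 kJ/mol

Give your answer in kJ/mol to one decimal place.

ΔHrxn = 631.4 kJ/mol

(1) reversed (N2H4(l) must end up as a product): +622.2 kJ/mol
(2) as written (N2O4(g) already on the product side): +9.2 kJ/mol
ΔHrxn = (-1)·(-622.2) + (1)·(+9.2) = 631.4 kJ/mol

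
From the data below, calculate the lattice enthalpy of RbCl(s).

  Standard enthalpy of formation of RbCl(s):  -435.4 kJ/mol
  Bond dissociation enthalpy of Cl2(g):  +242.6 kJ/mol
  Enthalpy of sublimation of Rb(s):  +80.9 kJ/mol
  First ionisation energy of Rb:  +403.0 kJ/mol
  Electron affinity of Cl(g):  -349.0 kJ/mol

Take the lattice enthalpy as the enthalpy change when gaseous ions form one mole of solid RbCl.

ΔHf° = 1·ΔHsub + 1·(ΣIE) + 1/2·D(Cl2) + 1·EA + U
-435.4 = 1·(+80.9) + 1·(+403.0) + 1/2·(+242.6) + 1·(-349.0) + U
U = -435.4 − (+256.2) = -691.6 kJ/mol

U = -691.6 kJ/mol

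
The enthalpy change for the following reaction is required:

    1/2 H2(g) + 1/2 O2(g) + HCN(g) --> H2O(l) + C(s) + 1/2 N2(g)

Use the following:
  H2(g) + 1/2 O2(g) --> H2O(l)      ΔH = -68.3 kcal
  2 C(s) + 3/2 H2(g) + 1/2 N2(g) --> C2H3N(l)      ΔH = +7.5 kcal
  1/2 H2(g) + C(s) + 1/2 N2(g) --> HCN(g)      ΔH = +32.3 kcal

equation 1 as written: -68.3 kcal
equation 2: not needed.
equation 3 reversed: -32.3 kcal
Combining the equations, ΔH = (-68.3) + (-32.3) = -100.6 kcal

ΔH = -100.6 kcal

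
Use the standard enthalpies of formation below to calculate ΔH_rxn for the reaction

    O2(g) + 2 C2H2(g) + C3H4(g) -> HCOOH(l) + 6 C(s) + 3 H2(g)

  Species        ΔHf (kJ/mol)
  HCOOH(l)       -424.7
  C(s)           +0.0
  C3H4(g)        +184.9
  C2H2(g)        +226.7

ΔH_rxn = -1063.0 kJ/mol

Products: 1·(-424.7) + 6·(+0.0) + 3·(+0.0) = -424.7
Reactants: 1·(+0.0) + 2·(+226.7) + 1·(+184.9) = +638.3
ΔH_rxn = (-424.7) − (+638.3) = -1063.0 kJ/mol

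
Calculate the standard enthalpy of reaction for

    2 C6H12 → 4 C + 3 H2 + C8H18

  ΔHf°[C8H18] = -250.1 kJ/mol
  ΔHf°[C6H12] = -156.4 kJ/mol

Products: 4·(+0.0) + 3·(+0.0) + 1·(-250.1) = -250.1
Reactants: 2·(-156.4) = -312.8
ΔH° = (-250.1) − (-312.8) = 62.7 kJ/mol

ΔH° = 62.7 kJ/mol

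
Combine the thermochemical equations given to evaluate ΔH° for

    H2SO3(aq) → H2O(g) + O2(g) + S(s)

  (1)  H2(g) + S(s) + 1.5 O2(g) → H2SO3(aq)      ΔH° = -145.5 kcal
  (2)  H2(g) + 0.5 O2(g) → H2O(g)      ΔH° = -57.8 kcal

(1) reversed (H2SO3(aq) must end up as a reactant): +145.5 kcal
(2) as written (H2O(g) already on the product side): -57.8 kcal
Combining the equations, ΔH° = (+145.5) + (-57.8) = 87.7 kcal

ΔH° = 87.7 kcal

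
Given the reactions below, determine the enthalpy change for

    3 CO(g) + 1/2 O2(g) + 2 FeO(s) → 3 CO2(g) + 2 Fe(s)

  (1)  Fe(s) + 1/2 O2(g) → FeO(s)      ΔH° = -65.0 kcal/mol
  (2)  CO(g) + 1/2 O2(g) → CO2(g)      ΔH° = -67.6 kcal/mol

ΔH° = -72.8 kcal/mol

(1) reversed and × 2 (reverse to put FeO(s) on the reactant side; scale by 2 for the 2 FeO(s)): (-2)·(-65.0) = +130.0 kcal/mol
(2) × 3 (scale by 3 for the 3 CO(g)): (3)·(-67.6) = -202.8 kcal/mol
Summing the manipulated equations, ΔH° = (-2)·(-65.0) + (3)·(-67.6) = -72.8 kcal/mol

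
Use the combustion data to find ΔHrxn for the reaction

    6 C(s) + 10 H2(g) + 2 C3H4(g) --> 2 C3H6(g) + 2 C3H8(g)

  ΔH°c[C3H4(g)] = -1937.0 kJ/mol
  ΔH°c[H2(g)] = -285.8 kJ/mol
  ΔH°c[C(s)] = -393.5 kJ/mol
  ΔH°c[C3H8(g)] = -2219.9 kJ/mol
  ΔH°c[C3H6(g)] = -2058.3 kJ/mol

With combustion enthalpies, reactants minus products:
= [6·(-393.5) + 10·(-285.8) + 2·(-1937.0)] − [2·(-2058.3) + 2·(-2219.9)]
= -536.6 kJ/mol

ΔHrxn = -536.6 kJ/mol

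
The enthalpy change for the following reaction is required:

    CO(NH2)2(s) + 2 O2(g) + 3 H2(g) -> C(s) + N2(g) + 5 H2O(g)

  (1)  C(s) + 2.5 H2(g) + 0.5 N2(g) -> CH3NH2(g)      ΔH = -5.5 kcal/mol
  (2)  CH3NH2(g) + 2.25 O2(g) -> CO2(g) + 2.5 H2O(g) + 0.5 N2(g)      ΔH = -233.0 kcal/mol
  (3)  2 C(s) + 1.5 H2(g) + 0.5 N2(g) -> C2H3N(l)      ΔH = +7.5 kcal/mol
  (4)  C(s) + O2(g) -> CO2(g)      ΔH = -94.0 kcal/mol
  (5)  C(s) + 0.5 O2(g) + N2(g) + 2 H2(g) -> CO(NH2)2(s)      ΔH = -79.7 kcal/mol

ΔH = -209.3 kcal/mol

(1) × 2: (2)·(-5.5) = -11.0 kcal/mol
(2) × 2: (2)·(-233.0) = -466.0 kcal/mol
(3): not needed.
(4) reversed and × 2: (-2)·(-94.0) = +188.0 kcal/mol
(5) reversed: +79.7 kcal/mol
Since enthalpy is a state function, ΔH = (2)·(-5.5) + (2)·(-233.0) + (-2)·(-94.0) + (-1)·(-79.7) = -209.3 kcal/mol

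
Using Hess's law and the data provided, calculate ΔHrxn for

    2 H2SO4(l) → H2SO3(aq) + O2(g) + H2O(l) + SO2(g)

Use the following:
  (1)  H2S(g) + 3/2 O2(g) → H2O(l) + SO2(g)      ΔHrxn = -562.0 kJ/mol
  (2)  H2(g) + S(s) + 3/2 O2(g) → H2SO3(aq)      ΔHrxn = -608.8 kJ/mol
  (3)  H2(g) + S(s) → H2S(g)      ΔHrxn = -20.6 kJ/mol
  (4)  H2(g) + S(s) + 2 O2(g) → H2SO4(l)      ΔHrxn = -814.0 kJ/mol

(1) as written: -562.0 kJ/mol
(2) as written: -608.8 kJ/mol
(3) as written: -20.6 kJ/mol
(4) reversed and × 2: (-2)·(-814.0) = +1628.0 kJ/mol
Since enthalpy is a state function, ΔHrxn = (-562.0) + (-608.8) + (-20.6) + (+1628.0) = 436.6 kJ/mol

ΔHrxn = 436.6 kJ/mol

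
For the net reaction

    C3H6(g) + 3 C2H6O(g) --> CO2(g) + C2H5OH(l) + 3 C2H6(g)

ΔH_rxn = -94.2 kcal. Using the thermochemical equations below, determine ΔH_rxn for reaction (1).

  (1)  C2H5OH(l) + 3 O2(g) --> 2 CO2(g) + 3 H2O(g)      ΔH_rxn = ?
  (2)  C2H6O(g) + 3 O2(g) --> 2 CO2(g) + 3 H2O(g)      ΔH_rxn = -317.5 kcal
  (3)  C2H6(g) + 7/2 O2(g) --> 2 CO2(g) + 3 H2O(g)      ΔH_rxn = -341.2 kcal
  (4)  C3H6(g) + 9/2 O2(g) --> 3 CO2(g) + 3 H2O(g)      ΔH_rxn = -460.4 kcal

(1) reversed: contributes −x
(2) × 3: (3)·(-317.5) = -952.5 kcal
(3) reversed and × 3: (-3)·(-341.2) = +1023.6 kcal
(4) as written: -460.4 kcal
-94.2 = (-952.5) + (+1023.6) + (-460.4) − x
x = (-94.2 − (-389.3)) / (-1) = -295.1 kcal

ΔH_rxn = -295.1 kcal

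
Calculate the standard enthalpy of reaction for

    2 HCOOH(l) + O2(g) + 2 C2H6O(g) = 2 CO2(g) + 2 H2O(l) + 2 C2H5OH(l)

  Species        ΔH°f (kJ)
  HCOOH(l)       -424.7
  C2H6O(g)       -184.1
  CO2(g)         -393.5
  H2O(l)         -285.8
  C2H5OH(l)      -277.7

Products: 2·(-393.5) + 2·(-285.8) + 2·(-277.7) = -1914.0
Reactants: 2·(-424.7) + 1·(+0.0) + 2·(-184.1) = -1217.6
ΔH° = (-1914.0) − (-1217.6) = -696.4 kJ

ΔH° = -696.4 kJ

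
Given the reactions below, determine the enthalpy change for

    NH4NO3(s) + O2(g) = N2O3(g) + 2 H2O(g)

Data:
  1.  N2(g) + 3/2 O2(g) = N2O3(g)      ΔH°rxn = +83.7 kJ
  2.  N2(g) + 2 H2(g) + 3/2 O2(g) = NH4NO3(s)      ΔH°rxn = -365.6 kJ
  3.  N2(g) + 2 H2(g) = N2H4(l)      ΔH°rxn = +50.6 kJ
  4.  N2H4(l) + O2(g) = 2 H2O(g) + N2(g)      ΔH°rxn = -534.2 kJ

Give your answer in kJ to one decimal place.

ΔH°rxn = -34.3 kJ

eq. 1 as written: +83.7 kJ
eq. 2 reversed: +365.6 kJ
eq. 3 as written: +50.6 kJ
eq. 4 as written: -534.2 kJ
ΔH°rxn = (+83.7) + (+365.6) + (+50.6) + (-534.2) = -34.3 kJ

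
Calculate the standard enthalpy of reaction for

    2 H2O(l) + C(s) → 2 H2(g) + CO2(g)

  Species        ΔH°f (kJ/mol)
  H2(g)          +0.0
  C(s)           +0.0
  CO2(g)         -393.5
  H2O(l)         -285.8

ΔH_rxn = 178.1 kJ/mol

ΔH°rxn = Σ nΔHf°(products) − Σ nΔHf°(reactants).
Products: 2·(+0.0) + 1·(-393.5) = -393.5
Reactants: 2·(-285.8) + 1·(+0.0) = -571.6
ΔH_rxn = (-393.5) − (-571.6) = 178.1 kJ/mol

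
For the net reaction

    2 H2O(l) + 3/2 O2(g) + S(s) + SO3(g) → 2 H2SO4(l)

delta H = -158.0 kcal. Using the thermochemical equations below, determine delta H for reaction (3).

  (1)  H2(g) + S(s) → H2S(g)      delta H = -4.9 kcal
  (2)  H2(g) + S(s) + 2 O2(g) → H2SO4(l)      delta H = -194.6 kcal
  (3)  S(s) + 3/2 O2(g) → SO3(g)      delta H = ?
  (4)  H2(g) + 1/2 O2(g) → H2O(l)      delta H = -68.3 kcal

delta H = -94.6 kcal

(1): not needed (H2S(g) appears nowhere else).
(2) × 2 (scale by 2 for the 2 H2SO4(l)): (2)·(-194.6) = -389.2 kcal
(3) reversed (SO3(g) must end up as a reactant): contributes −x
(4) reversed and × 2 (reverse to put H2O(l) on the reactant side; ×2 to match 2 H2O(l) in the target): (-2)·(-68.3) = +136.6 kcal
-158.0 = (-389.2) + (+136.6) − x
x = (-158.0 − (-252.6)) / (-1) = -94.6 kcal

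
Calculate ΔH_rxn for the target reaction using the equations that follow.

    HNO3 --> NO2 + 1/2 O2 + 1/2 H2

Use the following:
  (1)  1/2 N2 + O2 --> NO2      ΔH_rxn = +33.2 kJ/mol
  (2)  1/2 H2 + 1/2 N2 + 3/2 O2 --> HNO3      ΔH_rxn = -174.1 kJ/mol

ΔH_rxn = 207.3 kJ/mol

(1) as written: +33.2 kJ/mol
(2) reversed: +174.1 kJ/mol
Combining the equations, ΔH_rxn = (1)·(+33.2) + (-1)·(-174.1) = 207.3 kJ/mol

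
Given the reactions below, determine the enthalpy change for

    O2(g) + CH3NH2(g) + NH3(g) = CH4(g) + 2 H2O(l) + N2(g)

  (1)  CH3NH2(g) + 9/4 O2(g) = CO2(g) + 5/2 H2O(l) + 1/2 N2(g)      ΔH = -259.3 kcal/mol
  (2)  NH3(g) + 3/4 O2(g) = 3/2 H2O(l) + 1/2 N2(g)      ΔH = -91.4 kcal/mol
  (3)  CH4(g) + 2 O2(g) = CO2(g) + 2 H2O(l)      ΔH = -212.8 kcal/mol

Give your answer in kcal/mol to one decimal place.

(1) as written: -259.3 kcal/mol
(2) as written: -91.4 kcal/mol
(3) reversed: +212.8 kcal/mol
Since enthalpy is a state function, ΔH = (1)·(-259.3) + (1)·(-91.4) + (-1)·(-212.8) = -137.9 kcal/mol

ΔH = -137.9 kcal/mol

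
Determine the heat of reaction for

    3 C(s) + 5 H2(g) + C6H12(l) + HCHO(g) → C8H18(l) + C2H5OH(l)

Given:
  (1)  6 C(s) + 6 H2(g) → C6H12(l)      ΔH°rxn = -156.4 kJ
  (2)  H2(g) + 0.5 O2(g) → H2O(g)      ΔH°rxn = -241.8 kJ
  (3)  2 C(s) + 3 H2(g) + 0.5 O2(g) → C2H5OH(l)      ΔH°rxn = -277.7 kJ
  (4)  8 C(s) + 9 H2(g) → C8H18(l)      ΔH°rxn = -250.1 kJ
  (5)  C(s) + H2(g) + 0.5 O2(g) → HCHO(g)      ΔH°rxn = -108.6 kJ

ΔH°rxn = -262.8 kJ

(1) reversed: +156.4 kJ
(2): not needed.
(3) as written: -277.7 kJ
(4) as written: -250.1 kJ
(5) reversed: +108.6 kJ
ΔH°rxn = (-1)·(-156.4) + (1)·(-277.7) + (1)·(-250.1) + (-1)·(-108.6) = -262.8 kJ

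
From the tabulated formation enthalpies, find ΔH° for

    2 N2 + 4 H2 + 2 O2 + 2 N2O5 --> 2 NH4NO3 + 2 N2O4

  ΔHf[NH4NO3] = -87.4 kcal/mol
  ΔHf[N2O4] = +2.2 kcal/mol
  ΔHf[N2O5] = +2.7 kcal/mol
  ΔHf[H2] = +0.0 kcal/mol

ΔH° = -175.8 kcal/mol

Products: 2·(-87.4) + 2·(+2.2) = -170.4
Reactants: 2·(+0.0) + 4·(+0.0) + 2·(+0.0) + 2·(+2.7) = +5.4
ΔH° = (-170.4) − (+5.4) = -175.8 kcal/mol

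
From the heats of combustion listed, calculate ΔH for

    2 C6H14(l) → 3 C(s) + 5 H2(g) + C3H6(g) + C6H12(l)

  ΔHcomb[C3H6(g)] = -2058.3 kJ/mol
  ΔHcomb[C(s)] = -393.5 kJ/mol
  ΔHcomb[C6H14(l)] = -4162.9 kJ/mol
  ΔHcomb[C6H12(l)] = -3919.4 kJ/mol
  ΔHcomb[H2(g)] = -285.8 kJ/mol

ΔH = 261.4 kJ/mol

With combustion enthalpies, reactants minus products:
= [2·(-4162.9)] − [3·(-393.5) + 5·(-285.8) + 1·(-2058.3) + 1·(-3919.4)]
= 261.4 kJ/mol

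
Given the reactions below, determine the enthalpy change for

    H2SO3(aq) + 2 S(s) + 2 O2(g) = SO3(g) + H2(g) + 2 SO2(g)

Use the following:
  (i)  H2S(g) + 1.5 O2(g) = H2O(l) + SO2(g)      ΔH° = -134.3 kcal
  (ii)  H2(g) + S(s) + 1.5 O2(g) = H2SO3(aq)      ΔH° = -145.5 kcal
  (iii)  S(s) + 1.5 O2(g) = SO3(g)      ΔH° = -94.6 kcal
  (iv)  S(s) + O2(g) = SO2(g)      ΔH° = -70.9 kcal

(i): not needed (H2O(l) appears nowhere else).
(ii) reversed (reverse to put H2SO3(aq) on the reactant side): +145.5 kcal
(iii) as written (SO3(g) already on the product side): -94.6 kcal
(iv) × 2: (2)·(-70.9) = -141.8 kcal
ΔH° = (-1)·(-145.5) + (1)·(-94.6) + (2)·(-70.9) = -90.9 kcal

ΔH° = -90.9 kcal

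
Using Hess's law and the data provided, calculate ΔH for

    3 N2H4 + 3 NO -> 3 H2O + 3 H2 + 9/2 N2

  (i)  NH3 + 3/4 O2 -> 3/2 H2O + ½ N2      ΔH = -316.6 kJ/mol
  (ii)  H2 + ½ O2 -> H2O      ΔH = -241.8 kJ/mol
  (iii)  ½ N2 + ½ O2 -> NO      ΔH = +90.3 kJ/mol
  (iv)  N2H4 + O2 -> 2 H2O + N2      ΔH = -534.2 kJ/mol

(i): not needed.
(ii) reversed and × 3: (-3)·(-241.8) = +725.4 kJ/mol
(iii) reversed and × 3: (-3)·(+90.3) = -270.9 kJ/mol
(iv) × 3: (3)·(-534.2) = -1602.6 kJ/mol
By Hess's law, ΔH = (+725.4) + (-270.9) + (-1602.6) = -1148.1 kJ/mol

ΔH = -1148.1 kJ/mol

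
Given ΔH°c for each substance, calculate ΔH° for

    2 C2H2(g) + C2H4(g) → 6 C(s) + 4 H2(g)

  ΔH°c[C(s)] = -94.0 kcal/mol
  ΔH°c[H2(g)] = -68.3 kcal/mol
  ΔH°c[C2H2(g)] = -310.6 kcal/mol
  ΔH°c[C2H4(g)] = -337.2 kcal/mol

ΔH° = -121.2 kcal/mol

Using ΔH = Σ nΔHc°(reactants) − Σ nΔHc°(products):
= [2·(-310.6) + 1·(-337.2)] − [6·(-94.0) + 4·(-68.3)]
= -121.2 kcal/mol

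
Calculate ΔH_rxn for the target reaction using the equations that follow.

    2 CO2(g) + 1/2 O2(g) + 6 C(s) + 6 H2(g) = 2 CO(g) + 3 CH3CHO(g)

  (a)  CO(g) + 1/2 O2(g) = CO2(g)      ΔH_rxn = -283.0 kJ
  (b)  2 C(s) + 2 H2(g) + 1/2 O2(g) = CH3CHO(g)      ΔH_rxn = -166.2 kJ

ΔH_rxn = 67.4 kJ

(a) reversed and × 2: (-2)·(-283.0) = +566.0 kJ
(b) × 3: (3)·(-166.2) = -498.6 kJ
By Hess's law, ΔH_rxn = (-2)·(-283.0) + (3)·(-166.2) = 67.4 kJ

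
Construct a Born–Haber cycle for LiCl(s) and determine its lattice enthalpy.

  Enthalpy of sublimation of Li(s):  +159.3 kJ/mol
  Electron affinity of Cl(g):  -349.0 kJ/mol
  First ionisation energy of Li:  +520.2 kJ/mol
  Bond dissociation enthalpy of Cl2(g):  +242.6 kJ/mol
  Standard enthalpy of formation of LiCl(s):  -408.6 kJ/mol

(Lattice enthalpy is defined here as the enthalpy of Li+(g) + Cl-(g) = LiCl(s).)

ΔHf° = 1·ΔHsub + 1·(ΣIE) + 1/2·D(Cl2) + 1·EA + U
-408.6 = 1·(+159.3) + 1·(+520.2) + 1/2·(+242.6) + 1·(-349.0) + U
U = -408.6 − (+451.8) = -860.4 kJ/mol

U = -860.4 kJ/mol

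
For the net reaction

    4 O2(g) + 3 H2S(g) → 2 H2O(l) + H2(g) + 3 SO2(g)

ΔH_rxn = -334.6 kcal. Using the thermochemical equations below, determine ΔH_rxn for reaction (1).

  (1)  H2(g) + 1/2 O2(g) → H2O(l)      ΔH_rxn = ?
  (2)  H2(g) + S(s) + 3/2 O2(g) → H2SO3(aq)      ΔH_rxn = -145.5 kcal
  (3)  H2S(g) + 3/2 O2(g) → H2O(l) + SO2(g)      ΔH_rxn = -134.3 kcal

ΔH_rxn = -68.3 kcal

(1) reversed: contributes −x
(2): not needed (H2SO3(aq) appears nowhere else).
(3) × 3 (×3 to match 3 H2S(g) in the target): (3)·(-134.3) = -402.9 kcal
-334.6 = (-402.9) − x
x = (-334.6 − (-402.9)) / (-1) = -68.3 kcal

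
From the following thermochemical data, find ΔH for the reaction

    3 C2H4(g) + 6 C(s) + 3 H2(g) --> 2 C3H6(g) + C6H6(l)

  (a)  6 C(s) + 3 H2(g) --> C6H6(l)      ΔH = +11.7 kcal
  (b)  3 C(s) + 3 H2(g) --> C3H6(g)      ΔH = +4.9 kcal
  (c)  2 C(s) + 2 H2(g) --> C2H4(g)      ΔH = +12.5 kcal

ΔH = -16.0 kcal

(a) as written: +11.7 kcal
(b) × 2: (2)·(+4.9) = +9.8 kcal
(c) reversed and × 3: (-3)·(+12.5) = -37.5 kcal
ΔH = (1)·(+11.7) + (2)·(+4.9) + (-3)·(+12.5) = -16.0 kcal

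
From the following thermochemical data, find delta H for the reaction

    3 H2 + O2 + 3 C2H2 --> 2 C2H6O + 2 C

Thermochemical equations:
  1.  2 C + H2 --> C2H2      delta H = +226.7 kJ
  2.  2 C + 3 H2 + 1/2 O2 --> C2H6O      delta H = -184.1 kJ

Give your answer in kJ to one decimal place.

delta H = -1048.3 kJ

eq. 1 reversed and × 3: (-3)·(+226.7) = -680.1 kJ
eq. 2 × 2: (2)·(-184.1) = -368.2 kJ
delta H = (-680.1) + (-368.2) = -1048.3 kJ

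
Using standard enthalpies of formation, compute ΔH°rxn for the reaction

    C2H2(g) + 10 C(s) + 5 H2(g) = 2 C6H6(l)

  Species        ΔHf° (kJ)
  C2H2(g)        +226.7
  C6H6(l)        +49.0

ΔH°rxn = -128.7 kJ

Products: 2·(+49.0) = +98.0
Reactants: 1·(+226.7) + 10·(+0.0) + 5·(+0.0) = +226.7
ΔH°rxn = (+98.0) − (+226.7) = -128.7 kJ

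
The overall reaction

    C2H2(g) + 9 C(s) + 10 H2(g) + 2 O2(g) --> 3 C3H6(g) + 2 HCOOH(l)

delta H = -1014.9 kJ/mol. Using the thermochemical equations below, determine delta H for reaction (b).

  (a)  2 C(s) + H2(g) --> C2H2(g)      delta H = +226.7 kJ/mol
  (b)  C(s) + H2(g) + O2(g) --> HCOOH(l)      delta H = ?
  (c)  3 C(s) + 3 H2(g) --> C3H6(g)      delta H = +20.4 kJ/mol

(a) reversed (C2H2(g) must end up as a reactant): -226.7 kJ/mol
(b) × 2 (scale by 2 for the 2 HCOOH(l)): contributes 2·x
(c) × 3 (scale by 3 for the 3 C3H6(g)): (3)·(+20.4) = +61.2 kJ/mol
-1014.9 = (-226.7) + (+61.2) + 2·x
x = (-1014.9 − (-165.5)) / (2) = -424.7 kJ/mol

delta H = -424.7 kJ/mol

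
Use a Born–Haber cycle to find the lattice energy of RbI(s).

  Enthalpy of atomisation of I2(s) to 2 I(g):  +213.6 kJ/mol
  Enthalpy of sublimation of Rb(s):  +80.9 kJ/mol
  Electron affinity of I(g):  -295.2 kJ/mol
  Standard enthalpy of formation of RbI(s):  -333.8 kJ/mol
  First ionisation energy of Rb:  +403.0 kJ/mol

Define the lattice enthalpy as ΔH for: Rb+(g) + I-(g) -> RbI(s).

ΔHf° = 1·ΔHsub + 1·(ΣIE) + 1/2·D(I2) + 1·EA + U
-333.8 = 1·(+80.9) + 1·(+403.0) + 1/2·(+213.6) + 1·(-295.2) + U
U = -333.8 − (+295.5) = -629.3 kJ/mol

U = -629.3 kJ/mol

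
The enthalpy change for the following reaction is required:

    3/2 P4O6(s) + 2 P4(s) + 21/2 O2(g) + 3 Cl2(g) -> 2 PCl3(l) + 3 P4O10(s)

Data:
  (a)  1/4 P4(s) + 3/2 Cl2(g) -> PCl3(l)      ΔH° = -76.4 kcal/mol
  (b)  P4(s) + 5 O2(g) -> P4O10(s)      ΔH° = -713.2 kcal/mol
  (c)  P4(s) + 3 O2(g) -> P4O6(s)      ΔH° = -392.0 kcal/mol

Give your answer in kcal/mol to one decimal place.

(a) × 2 (×2 to match 2 PCl3(l) in the target): (2)·(-76.4) = -152.8 kcal/mol
(b) × 3 (×3 to match 3 P4O10(s) in the target): (3)·(-713.2) = -2139.6 kcal/mol
(c) reversed and × 3/2 (P4O6(s) must end up as a reactant; ×3/2 to match 3/2 P4O6(s) in the target): (-3/2)·(-392.0) = +588.0 kcal/mol
Since enthalpy is a state function, ΔH° = (-152.8) + (-2139.6) + (+588.0) = -1704.4 kcal/mol

ΔH° = -1704.4 kcal/mol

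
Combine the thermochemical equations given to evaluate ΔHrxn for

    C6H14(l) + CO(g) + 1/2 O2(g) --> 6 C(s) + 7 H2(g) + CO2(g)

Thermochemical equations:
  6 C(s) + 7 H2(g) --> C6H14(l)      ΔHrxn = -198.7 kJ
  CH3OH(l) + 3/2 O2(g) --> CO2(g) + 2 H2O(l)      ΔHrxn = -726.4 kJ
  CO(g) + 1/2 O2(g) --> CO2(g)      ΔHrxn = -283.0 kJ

ΔHrxn = -84.3 kJ

equation 1 reversed: +198.7 kJ
equation 2: not needed.
equation 3 as written: -283.0 kJ
Summing the manipulated equations, ΔHrxn = (-1)·(-198.7) + (1)·(-283.0) = -84.3 kJ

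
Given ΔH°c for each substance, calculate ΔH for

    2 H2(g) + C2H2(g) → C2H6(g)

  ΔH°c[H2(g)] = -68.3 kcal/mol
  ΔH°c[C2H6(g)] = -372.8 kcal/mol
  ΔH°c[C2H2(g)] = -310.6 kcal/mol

Using ΔH = Σ nΔHc°(reactants) − Σ nΔHc°(products):
= [2·(-68.3) + 1·(-310.6)] − [1·(-372.8)]
= -74.4 kcal/mol

ΔH = -74.4 kcal/mol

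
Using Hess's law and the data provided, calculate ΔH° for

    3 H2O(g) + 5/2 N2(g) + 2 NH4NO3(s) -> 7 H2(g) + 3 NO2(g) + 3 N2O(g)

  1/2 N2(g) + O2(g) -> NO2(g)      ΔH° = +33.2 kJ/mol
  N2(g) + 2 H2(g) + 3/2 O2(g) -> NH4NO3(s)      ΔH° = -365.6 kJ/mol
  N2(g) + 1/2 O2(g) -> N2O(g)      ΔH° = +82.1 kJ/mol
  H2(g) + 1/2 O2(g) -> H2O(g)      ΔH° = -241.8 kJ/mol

equation 1 × 3: (3)·(+33.2) = +99.6 kJ/mol
equation 2 reversed and × 2: (-2)·(-365.6) = +731.2 kJ/mol
equation 3 × 3: (3)·(+82.1) = +246.3 kJ/mol
equation 4 reversed and × 3: (-3)·(-241.8) = +725.4 kJ/mol
Combining the equations, ΔH° = (3)·(+33.2) + (-2)·(-365.6) + (3)·(+82.1) + (-3)·(-241.8) = 1802.5 kJ/mol

ΔH° = 1802.5 kJ/mol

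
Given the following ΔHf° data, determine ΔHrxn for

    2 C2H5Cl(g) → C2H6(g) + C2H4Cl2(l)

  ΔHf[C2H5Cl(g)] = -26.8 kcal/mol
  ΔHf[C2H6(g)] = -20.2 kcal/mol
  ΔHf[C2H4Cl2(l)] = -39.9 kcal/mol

Products: 1·(-20.2) + 1·(-39.9) = -60.1
Reactants: 2·(-26.8) = -53.6
ΔHrxn = (-60.1) − (-53.6) = -6.5 kcal/mol

ΔHrxn = -6.5 kcal/mol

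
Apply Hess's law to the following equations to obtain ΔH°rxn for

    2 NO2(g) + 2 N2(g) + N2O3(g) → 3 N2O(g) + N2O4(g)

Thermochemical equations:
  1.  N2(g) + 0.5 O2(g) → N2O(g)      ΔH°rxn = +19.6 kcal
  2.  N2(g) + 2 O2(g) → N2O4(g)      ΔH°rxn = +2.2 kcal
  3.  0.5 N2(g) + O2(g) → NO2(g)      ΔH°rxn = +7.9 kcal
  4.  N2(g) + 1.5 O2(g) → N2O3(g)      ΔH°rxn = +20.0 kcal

eq. 1 × 3 (×3 to match 3 N2O(g) in the target): (3)·(+19.6) = +58.8 kcal
eq. 2 as written (N2O4(g) already on the product side): +2.2 kcal
eq. 3 reversed and × 2 (NO2(g) must end up as a reactant; ×2 to match 2 NO2(g) in the target): (-2)·(+7.9) = -15.8 kcal
eq. 4 reversed (reverse to put N2O3(g) on the reactant side): -20.0 kcal
ΔH°rxn = (3)·(+19.6) + (1)·(+2.2) + (-2)·(+7.9) + (-1)·(+20.0) = 25.2 kcal

ΔH°rxn = 25.2 kcal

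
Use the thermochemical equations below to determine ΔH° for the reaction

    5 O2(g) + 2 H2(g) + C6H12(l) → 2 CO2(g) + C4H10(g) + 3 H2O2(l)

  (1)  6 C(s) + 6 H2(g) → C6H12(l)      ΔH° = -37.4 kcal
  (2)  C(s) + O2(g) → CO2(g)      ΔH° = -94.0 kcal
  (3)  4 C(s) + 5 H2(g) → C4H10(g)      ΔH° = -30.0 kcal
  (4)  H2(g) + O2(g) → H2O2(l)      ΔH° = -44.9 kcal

ΔH° = -315.3 kcal

(1) reversed: +37.4 kcal
(2) × 2: (2)·(-94.0) = -188.0 kcal
(3) as written: -30.0 kcal
(4) × 3: (3)·(-44.9) = -134.7 kcal
ΔH° = (-1)·(-37.4) + (2)·(-94.0) + (1)·(-30.0) + (3)·(-44.9) = -315.3 kcal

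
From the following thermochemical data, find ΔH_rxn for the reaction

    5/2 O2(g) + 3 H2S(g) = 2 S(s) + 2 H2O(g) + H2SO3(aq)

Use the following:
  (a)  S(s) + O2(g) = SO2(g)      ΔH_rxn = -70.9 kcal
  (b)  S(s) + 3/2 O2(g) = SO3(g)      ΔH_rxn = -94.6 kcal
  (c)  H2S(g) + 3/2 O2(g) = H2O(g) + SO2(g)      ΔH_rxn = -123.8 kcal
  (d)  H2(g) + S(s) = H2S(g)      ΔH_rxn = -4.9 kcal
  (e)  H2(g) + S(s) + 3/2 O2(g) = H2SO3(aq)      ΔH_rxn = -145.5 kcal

ΔH_rxn = -246.4 kcal

(a) reversed and × 2: (-2)·(-70.9) = +141.8 kcal
(b): not needed (SO3(g) appears nowhere else).
(c) × 2 (scale by 2 for the 2 H2O(g)): (2)·(-123.8) = -247.6 kcal
(d) reversed: +4.9 kcal
(e) as written (H2SO3(aq) already on the product side): -145.5 kcal
ΔH_rxn = (+141.8) + (-247.6) + (+4.9) + (-145.5) = -246.4 kcal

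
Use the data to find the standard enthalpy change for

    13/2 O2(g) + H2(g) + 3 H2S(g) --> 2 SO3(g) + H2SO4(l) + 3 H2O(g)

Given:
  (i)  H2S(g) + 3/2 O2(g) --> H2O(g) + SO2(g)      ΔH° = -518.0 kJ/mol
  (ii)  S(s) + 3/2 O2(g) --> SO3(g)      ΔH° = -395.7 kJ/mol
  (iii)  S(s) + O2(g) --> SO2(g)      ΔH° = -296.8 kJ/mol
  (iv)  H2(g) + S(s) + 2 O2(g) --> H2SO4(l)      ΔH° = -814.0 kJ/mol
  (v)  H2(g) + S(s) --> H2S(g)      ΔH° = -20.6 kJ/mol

ΔH° = -2269.0 kJ/mol

(i) × 3 (scale by 3 for the 3 H2O(g)): (3)·(-518.0) = -1554.0 kJ/mol
(ii) × 2 (×2 to match 2 SO3(g) in the target): (2)·(-395.7) = -791.4 kJ/mol
(iii) reversed and × 3: (-3)·(-296.8) = +890.4 kJ/mol
(iv) as written (H2SO4(l) already on the product side): -814.0 kJ/mol
(v): not needed.
Since enthalpy is a state function, ΔH° = (-1554.0) + (-791.4) + (+890.4) + (-814.0) = -2269.0 kJ/mol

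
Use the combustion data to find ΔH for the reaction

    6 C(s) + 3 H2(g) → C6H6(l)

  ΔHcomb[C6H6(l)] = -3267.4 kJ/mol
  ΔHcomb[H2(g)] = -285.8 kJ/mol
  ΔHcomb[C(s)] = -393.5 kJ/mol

ΔH = 49.0 kJ/mol

With combustion enthalpies, reactants minus products:
= [6·(-393.5) + 3·(-285.8)] − [1·(-3267.4)]
= 49.0 kJ/mol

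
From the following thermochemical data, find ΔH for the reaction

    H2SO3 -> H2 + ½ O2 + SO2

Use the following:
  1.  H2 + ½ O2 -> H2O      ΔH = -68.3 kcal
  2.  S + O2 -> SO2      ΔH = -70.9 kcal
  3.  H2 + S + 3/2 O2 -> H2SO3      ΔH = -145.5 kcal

eq. 1: not needed.
eq. 2 as written: -70.9 kcal
eq. 3 reversed: +145.5 kcal
Summing the manipulated equations, ΔH = (1)·(-70.9) + (-1)·(-145.5) = 74.6 kcal

ΔH = 74.6 kcal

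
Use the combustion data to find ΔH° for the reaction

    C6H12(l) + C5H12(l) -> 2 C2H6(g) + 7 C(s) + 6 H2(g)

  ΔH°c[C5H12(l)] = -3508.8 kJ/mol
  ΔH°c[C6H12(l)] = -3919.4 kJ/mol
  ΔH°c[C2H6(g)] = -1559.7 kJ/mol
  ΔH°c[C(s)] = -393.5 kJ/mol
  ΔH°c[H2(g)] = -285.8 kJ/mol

ΔH° = 160.5 kJ/mol

With combustion enthalpies, reactants minus products:
= [1·(-3919.4) + 1·(-3508.8)] − [2·(-1559.7) + 7·(-393.5) + 6·(-285.8)]
= 160.5 kJ/mol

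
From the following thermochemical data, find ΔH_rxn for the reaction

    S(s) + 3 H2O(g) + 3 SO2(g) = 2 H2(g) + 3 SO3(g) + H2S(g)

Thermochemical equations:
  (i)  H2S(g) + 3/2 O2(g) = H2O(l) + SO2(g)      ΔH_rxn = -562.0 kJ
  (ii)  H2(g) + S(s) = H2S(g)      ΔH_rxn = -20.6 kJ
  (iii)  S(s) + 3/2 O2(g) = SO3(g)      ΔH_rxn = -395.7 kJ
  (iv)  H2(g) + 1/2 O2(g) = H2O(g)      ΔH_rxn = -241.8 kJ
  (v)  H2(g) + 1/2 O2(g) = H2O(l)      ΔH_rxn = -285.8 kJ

ΔH_rxn = 408.1 kJ

(i) reversed and × 3 (SO2(g) must end up as a reactant; ×3 to match 3 SO2(g) in the target): (-3)·(-562.0) = +1686.0 kJ
(ii) reversed and × 2: (-2)·(-20.6) = +41.2 kJ
(iii) × 3 (scale by 3 for the 3 SO3(g)): (3)·(-395.7) = -1187.1 kJ
(iv) reversed and × 3 (H2O(g) must end up as a reactant; ×3 to match 3 H2O(g) in the target): (-3)·(-241.8) = +725.4 kJ
(v) × 3: (3)·(-285.8) = -857.4 kJ
By Hess's law, ΔH_rxn = (+1686.0) + (+41.2) + (-1187.1) + (+725.4) + (-857.4) = 408.1 kJ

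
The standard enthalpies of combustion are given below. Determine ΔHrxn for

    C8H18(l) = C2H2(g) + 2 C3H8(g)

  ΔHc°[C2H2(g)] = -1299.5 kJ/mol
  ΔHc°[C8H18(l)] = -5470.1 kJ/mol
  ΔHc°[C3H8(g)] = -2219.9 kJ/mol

ΔHrxn = 269.2 kJ/mol

With combustion enthalpies, reactants minus products:
= [1·(-5470.1)] − [1·(-1299.5) + 2·(-2219.9)]
= 269.2 kJ/mol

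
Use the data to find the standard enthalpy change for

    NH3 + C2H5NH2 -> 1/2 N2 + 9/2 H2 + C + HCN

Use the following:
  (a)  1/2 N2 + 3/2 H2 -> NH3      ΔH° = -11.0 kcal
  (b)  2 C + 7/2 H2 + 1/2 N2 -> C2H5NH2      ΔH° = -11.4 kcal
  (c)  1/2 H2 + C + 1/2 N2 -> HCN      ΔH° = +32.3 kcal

ΔH° = 54.7 kcal

(a) reversed: +11.0 kcal
(b) reversed: +11.4 kcal
(c) as written: +32.3 kcal
ΔH° = (+11.0) + (+11.4) + (+32.3) = 54.7 kcal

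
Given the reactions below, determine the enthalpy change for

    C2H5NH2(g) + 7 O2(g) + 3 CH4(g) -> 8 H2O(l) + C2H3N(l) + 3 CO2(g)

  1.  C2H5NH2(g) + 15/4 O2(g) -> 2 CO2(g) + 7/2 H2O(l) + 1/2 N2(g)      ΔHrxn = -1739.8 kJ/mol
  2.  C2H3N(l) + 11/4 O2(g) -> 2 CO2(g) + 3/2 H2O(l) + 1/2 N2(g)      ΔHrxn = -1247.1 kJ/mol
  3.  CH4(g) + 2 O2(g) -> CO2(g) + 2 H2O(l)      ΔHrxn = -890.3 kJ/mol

ΔHrxn = -3163.6 kJ/mol

eq. 1 as written (C2H5NH2(g) already on the reactant side): -1739.8 kJ/mol
eq. 2 reversed (reverse to put C2H3N(l) on the product side): +1247.1 kJ/mol
eq. 3 × 3 (×3 to match 3 CH4(g) in the target): (3)·(-890.3) = -2670.9 kJ/mol
ΔHrxn = (-1739.8) + (+1247.1) + (-2670.9) = -3163.6 kJ/mol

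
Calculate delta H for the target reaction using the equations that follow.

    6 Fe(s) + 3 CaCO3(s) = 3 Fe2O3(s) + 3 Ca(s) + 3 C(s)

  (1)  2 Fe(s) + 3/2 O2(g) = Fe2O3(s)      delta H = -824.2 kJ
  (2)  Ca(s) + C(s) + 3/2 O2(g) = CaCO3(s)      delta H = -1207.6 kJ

delta H = 1150.2 kJ

(1) × 3: (3)·(-824.2) = -2472.6 kJ
(2) reversed and × 3: (-3)·(-1207.6) = +3622.8 kJ
delta H = (3)·(-824.2) + (-3)·(-1207.6) = 1150.2 kJ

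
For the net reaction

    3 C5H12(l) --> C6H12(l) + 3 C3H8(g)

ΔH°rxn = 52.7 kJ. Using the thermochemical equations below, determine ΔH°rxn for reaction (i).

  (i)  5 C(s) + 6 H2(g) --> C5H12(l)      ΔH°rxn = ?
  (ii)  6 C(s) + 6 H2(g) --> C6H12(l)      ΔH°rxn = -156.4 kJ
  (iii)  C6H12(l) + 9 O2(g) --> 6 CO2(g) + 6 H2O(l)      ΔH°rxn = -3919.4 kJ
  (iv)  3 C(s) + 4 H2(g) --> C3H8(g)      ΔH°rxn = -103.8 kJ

(i) reversed and × 3: contributes −3·x
(ii) as written: -156.4 kJ
(iii): not needed.
(iv) × 3: (3)·(-103.8) = -311.4 kJ
+52.7 = (-156.4) + (-311.4) − 3·x
x = (+52.7 − (-467.8)) / (-3) = -173.5 kJ

ΔH°rxn = -173.5 kJ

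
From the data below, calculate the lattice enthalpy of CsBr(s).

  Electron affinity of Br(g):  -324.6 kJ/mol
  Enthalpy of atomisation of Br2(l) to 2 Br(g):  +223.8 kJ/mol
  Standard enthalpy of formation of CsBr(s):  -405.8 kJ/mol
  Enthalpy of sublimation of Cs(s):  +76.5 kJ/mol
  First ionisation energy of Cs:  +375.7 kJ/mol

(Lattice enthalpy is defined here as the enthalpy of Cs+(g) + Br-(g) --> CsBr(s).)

U = -645.3 kJ/mol

ΔHf° = 1·ΔHsub + 1·(ΣIE) + 1/2·D(Br2) + 1·EA + U
-405.8 = 1·(+76.5) + 1·(+375.7) + 1/2·(+223.8) + 1·(-324.6) + U
U = -405.8 − (+239.5) = -645.3 kJ/mol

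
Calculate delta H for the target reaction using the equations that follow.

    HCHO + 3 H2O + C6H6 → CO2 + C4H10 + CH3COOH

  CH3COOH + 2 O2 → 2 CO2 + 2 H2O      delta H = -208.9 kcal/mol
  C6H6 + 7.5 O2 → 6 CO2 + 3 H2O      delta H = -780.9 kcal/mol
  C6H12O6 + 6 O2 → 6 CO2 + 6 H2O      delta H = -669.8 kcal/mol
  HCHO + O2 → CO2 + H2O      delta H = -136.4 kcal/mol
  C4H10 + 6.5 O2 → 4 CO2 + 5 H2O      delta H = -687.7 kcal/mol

equation 1 reversed (reverse to put CH3COOH on the product side): +208.9 kcal/mol
equation 2 as written (C6H6 already on the reactant side): -780.9 kcal/mol
equation 3: not needed (C6H12O6 appears nowhere else).
equation 4 as written (HCHO already on the reactant side): -136.4 kcal/mol
equation 5 reversed (C4H10 must end up as a product): +687.7 kcal/mol
delta H = (-1)·(-208.9) + (1)·(-780.9) + (1)·(-136.4) + (-1)·(-687.7) = -20.7 kcal/mol

delta H = -20.7 kcal/mol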